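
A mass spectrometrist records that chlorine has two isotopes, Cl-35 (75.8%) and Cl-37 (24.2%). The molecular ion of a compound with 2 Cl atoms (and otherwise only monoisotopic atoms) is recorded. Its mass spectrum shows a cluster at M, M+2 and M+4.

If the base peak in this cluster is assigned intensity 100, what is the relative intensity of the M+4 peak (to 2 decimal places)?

10.19

(0.758 + 0.242)^2 gives M 0.5746, M+2 0.3669, M+4 0.0586; the largest is M.
P(M) = C(2,0) × 0.758^2 × 0.242^0 = 1 × 0.574564 × 1.0000 = 0.574564 (base)
P(M+4) = C(2,2) × 0.758^0 × 0.242^2 = 1 × 1.0000 × 0.058564 = 0.058564
Relative intensity = 0.058564 / 0.574564 × 100 = 10.19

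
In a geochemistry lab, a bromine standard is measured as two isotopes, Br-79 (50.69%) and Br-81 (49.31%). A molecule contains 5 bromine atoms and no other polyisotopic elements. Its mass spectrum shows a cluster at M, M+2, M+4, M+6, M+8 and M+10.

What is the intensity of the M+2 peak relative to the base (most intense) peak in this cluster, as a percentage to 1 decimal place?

51.4%

(0.5069 + 0.4931)^5 gives M 0.0335, M+2 0.1628, M+4 0.3167, M+6 0.3081, M+8 0.1498, M+10 0.0292; the largest is M+4.
P(M+4) = C(5,2) × 0.5069^3 × 0.4931^2 = 10 × 0.13024674 × 0.24314761 = 0.316692 (base)
P(M+2) = C(5,1) × 0.5069^4 × 0.4931^1 = 5 × 0.06602207 × 0.4931 = 0.162777
Relative intensity = 0.162777 / 0.316692 × 100 = 51.4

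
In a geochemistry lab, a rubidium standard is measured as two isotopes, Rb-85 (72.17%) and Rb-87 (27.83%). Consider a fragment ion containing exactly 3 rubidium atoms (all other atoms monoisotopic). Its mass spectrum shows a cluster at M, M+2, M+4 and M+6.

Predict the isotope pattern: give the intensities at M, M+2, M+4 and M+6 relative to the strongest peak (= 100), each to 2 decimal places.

The 3 Rb atoms are independent, so intensities follow the terms of (0.7217 + 0.2783)^3.
P(M) = 0.7217^3 = 0.375898
P(M+2) = 3 × 0.7217^2 × 0.2783^1 = 0.434858
P(M+4) = 3 × 0.7217^1 × 0.2783^2 = 0.167689
P(M+6) = 0.2783^3 = 0.021555
The M+2 peak is largest (0.434858); scaling to 100 gives 86.44 : 100.00 : 38.56 : 4.96.

86.44 : 100.00 : 38.56 : 4.96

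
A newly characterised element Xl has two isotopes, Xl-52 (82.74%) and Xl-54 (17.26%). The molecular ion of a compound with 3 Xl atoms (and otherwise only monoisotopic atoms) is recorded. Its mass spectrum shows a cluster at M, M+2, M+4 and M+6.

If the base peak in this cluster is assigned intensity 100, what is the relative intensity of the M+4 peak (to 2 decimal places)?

13.05

Binomial terms of (0.8274 + 0.1726)^3: M 0.5664, M+2 0.3545, M+4 0.0739, M+6 0.0051 → M is the base peak.
P(M) = C(3,0) × 0.8274^3 × 0.1726^0 = 1 × 0.56643039 × 1.0000 = 0.566430 (base)
P(M+4) = C(3,2) × 0.8274^1 × 0.1726^2 = 3 × 0.8274 × 0.02979076 = 0.073947
Relative intensity = 0.073947 / 0.566430 × 100 = 13.05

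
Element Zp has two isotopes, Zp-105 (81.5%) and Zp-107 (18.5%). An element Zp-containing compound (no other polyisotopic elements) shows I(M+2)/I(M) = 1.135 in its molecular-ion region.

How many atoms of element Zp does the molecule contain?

5

For n independent Zp atoms, I(M+2)/I(M) = n · (abundance Zp-107) / (abundance Zp-105) = n · 0.185/0.815.
n = 1.135 × 0.815/0.185 = 5.00 ≈ 5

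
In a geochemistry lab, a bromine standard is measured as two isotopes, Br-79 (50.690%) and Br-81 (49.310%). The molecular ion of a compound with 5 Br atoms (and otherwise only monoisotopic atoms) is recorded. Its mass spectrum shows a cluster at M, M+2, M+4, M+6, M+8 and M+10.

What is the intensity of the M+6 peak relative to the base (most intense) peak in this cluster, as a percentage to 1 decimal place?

(0.50690 + 0.49310)^5 gives M 0.0335, M+2 0.1628, M+4 0.3167, M+6 0.3081, M+8 0.1498, M+10 0.0292; the largest is M+4.
P(M+4) = C(5,2) × 0.50690^3 × 0.49310^2 = 10 × 0.13024674 × 0.24314761 = 0.316692 (base)
P(M+6) = C(5,3) × 0.50690^2 × 0.49310^3 = 10 × 0.25694761 × 0.11989609 = 0.308070
Relative intensity = 0.308070 / 0.316692 × 100 = 97.3

97.3%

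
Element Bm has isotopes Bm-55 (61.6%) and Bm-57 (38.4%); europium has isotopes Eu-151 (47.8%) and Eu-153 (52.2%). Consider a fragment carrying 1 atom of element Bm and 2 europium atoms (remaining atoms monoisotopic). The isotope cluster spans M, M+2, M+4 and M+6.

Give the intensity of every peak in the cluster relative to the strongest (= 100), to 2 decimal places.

Element Bm pattern (n=1): 0.6160 : 0.3840
Europium pattern (n=2): 0.228484 : 0.499032 : 0.272484
Convolve the two distributions (both contribute in 2-u steps):
  M: 0.6160×0.228484 = 0.140746
  M+2: 0.6160×0.499032 + 0.3840×0.228484 = 0.395142
  M+4: 0.6160×0.272484 + 0.3840×0.499032 = 0.359478
  M+6: 0.3840×0.272484 = 0.104634
Scale to base peak (0.395142) = 100: 35.62 : 100.00 : 90.97 : 26.48

35.62 : 100.00 : 90.97 : 26.48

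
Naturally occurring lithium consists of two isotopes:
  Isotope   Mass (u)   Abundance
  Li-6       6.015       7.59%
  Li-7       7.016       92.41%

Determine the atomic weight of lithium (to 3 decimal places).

Ar = Σ fᵢ·mᵢ = 0.0759 × 6.015 + 0.9241 × 7.016
= 0.4565 + 6.4835 = 6.9400 u

6.940 u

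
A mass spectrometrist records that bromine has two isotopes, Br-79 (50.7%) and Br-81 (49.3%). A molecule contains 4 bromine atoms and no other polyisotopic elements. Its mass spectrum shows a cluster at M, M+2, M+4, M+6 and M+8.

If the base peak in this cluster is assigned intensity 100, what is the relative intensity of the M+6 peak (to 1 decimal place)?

64.8

Binomial terms of (0.507 + 0.493)^4: M 0.0661, M+2 0.2570, M+4 0.3749, M+6 0.2430, M+8 0.0591 → M+4 is the base peak.
P(M+4) = C(4,2) × 0.507^2 × 0.493^2 = 6 × 0.257049 × 0.243049 = 0.374853 (base)
P(M+6) = C(4,3) × 0.507^1 × 0.493^3 = 4 × 0.5070 × 0.11982316 = 0.243001
Relative intensity = 0.243001 / 0.374853 × 100 = 64.8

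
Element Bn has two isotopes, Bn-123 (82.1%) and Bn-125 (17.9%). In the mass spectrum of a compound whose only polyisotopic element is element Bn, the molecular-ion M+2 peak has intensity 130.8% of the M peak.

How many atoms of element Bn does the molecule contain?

For n independent Bn atoms, I(M+2)/I(M) = n · (abundance Bn-125) / (abundance Bn-123) = n · 0.179/0.821.
n = 1.308 × 0.821/0.179 = 6.00 ≈ 6

6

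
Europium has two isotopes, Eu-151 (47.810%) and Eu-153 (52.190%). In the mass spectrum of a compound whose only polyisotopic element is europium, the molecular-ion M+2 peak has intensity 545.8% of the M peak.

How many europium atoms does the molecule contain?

For n independent Eu atoms, I(M+2)/I(M) = n · (abundance Eu-153) / (abundance Eu-151) = n · 0.52190/0.47810.
n = 5.458 × 0.47810/0.52190 = 5.00 ≈ 5

5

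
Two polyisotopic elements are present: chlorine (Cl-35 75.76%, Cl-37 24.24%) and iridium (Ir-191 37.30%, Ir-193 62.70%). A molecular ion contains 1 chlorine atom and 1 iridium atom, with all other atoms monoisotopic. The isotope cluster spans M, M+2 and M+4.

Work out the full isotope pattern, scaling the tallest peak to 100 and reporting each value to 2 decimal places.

Chlorine pattern (n=1): 0.7576 : 0.2424
Iridium pattern (n=1): 0.3730 : 0.6270
Convolve the two distributions (both contribute in 2-u steps):
  M: 0.7576×0.3730 = 0.282585
  M+2: 0.7576×0.6270 + 0.2424×0.3730 = 0.565430
  M+4: 0.2424×0.6270 = 0.151985
Scale to base peak (0.565430) = 100: 49.98 : 100.00 : 26.88

49.98 : 100.00 : 26.88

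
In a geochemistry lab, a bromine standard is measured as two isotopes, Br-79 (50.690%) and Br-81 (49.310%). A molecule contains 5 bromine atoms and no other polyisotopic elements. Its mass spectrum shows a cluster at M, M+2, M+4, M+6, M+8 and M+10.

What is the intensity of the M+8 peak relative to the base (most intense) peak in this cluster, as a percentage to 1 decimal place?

Term probabilities: M 0.0335, M+2 0.1628, M+4 0.3167, M+6 0.3081, M+8 0.1498, M+10 0.0292. Base peak = M+4.
P(M+4) = C(5,2) × 0.50690^3 × 0.49310^2 = 10 × 0.13024674 × 0.24314761 = 0.316692 (base)
P(M+8) = C(5,4) × 0.50690^1 × 0.49310^4 = 5 × 0.5069 × 0.05912076 = 0.149842
Relative intensity = 0.149842 / 0.316692 × 100 = 47.3

47.3%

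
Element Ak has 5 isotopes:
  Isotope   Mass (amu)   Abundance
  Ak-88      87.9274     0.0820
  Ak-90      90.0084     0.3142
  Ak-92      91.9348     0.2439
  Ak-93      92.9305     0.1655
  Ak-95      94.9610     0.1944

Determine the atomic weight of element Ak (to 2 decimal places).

Ar = Σ fᵢ·mᵢ = 0.0820 × 87.9274 + 0.3142 × 90.0084 + 0.2439 × 91.9348 + 0.1655 × 92.9305 + 0.1944 × 94.9610
= 7.21005 + 28.28064 + 22.42290 + 15.38000 + 18.46042 = 91.75401 amu

91.75 amu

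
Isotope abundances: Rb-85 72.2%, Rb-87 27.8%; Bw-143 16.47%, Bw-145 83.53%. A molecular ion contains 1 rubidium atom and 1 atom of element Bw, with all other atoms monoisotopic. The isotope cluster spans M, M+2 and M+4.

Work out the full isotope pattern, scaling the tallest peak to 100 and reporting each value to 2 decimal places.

18.33 : 100.00 : 35.79

Rubidium pattern (n=1): 0.7220 : 0.2780
Element Bw pattern (n=1): 0.1647 : 0.8353
Convolve the two distributions (both contribute in 2-u steps):
  M: 0.7220×0.1647 = 0.118913
  M+2: 0.7220×0.8353 + 0.2780×0.1647 = 0.648873
  M+4: 0.2780×0.8353 = 0.232213
Scale to base peak (0.648873) = 100: 18.33 : 100.00 : 35.79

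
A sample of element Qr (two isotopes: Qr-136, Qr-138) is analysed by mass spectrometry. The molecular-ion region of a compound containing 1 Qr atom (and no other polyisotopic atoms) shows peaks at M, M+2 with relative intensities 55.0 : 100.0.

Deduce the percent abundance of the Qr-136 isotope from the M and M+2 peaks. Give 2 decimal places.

35.48%

If p is the fraction of Qr that is Qr-136, then I(M+2)/I(M) = [C(1,1)·p^0·(1−p)] / p^1 = 1·(1−p)/p = 100.0/55.0 = 1.8182
(1−p)/p = 1.8182/1 = 1.8182  ⇒  p = 1/(1 + 1.8182) = 0.3548
Qr-136: 35.48%, Qr-138: 64.52%.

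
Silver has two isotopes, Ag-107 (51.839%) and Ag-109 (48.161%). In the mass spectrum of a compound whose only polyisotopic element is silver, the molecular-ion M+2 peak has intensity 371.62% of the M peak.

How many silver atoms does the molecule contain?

4

The M+2/M ratio from n Ag atoms is n · q/p = n · 0.48161/0.51839.
n = 3.7162 × 0.51839/0.48161 = 4.00 ≈ 4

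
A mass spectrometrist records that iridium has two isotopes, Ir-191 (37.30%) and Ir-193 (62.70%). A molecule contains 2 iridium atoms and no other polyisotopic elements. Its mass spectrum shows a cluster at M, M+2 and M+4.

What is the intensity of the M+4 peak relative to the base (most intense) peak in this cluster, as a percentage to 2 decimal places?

Term probabilities: M 0.1391, M+2 0.4677, M+4 0.3931. Base peak = M+2.
P(M+2) = C(2,1) × 0.3730^1 × 0.6270^1 = 2 × 0.3730 × 0.6270 = 0.467742 (base)
P(M+4) = C(2,2) × 0.3730^0 × 0.6270^2 = 1 × 1.0000 × 0.393129 = 0.393129
Relative intensity = 0.393129 / 0.467742 × 100 = 84.05

84.05%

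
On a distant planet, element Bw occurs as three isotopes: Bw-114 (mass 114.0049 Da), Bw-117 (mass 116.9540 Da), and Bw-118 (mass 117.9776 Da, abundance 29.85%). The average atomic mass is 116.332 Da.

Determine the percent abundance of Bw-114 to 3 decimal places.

Let x and y be the fractions of Bw-114 and Bw-117. Then x + y = 1 − 0.2985 = 0.7015 and 114.0049x + 116.9540y = 116.332 − 0.2985×117.9776 = 81.1156864.
Substituting: 114.0049x + 116.9540(0.7015 − x) = 81.1156864
(114.0049 − 116.9540)x = -0.9275446  ⇒  x = 0.31452, y = 0.38698
Bw-114: 31.452%, Bw-117: 38.698%.

31.452%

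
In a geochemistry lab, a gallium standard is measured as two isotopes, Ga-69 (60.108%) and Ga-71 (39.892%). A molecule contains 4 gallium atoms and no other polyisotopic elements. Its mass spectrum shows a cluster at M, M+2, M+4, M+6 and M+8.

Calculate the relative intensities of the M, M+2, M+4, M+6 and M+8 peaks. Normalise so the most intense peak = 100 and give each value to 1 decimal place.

Expanding (0.60108 + 0.39892)^4:
P(M) = 0.60108^4 = 0.130536
P(M+2) = 4 × 0.60108^3 × 0.39892^1 = 0.346531
P(M+4) = 6 × 0.60108^2 × 0.39892^2 = 0.344975
P(M+6) = 4 × 0.60108^1 × 0.39892^3 = 0.152633
P(M+8) = 0.39892^4 = 0.025325
The M+2 peak is largest (0.346531); scaling to 100 gives 37.7 : 100.0 : 99.6 : 44.0 : 7.3.

37.7 : 100.0 : 99.6 : 44.0 : 7.3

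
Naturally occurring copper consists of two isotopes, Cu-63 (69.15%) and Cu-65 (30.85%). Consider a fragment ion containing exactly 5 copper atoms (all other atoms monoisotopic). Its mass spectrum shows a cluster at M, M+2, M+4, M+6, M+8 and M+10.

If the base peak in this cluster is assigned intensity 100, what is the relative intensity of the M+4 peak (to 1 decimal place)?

89.2

Binomial terms of (0.6915 + 0.3085)^5: M 0.1581, M+2 0.3527, M+4 0.3147, M+6 0.1404, M+8 0.0313, M+10 0.0028 → M+2 is the base peak.
P(M+2) = C(5,1) × 0.6915^4 × 0.3085^1 = 5 × 0.2286487 × 0.3085 = 0.352691 (base)
P(M+4) = C(5,2) × 0.6915^3 × 0.3085^2 = 10 × 0.33065611 × 0.09517225 = 0.314693
Relative intensity = 0.314693 / 0.352691 × 100 = 89.2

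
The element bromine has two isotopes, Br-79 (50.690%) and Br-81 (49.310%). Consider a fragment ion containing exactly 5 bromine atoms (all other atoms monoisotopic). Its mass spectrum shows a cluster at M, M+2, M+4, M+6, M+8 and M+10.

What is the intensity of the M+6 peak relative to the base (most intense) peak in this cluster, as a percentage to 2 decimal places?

Term probabilities: M 0.0335, M+2 0.1628, M+4 0.3167, M+6 0.3081, M+8 0.1498, M+10 0.0292. Base peak = M+4.
P(M+4) = C(5,2) × 0.50690^3 × 0.49310^2 = 10 × 0.13024674 × 0.24314761 = 0.316692 (base)
P(M+6) = C(5,3) × 0.50690^2 × 0.49310^3 = 10 × 0.25694761 × 0.11989609 = 0.308070
Relative intensity = 0.308070 / 0.316692 × 100 = 97.28

97.28%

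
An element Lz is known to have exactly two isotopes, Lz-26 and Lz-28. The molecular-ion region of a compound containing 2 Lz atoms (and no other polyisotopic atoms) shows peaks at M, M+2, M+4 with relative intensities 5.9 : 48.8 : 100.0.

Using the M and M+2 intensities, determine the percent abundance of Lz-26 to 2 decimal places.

19.47%

Let p = fractional abundance of Lz-26. I(M+2)/I(M) = [C(2,1)·p^1·(1−p)] / p^2 = 2·(1−p)/p = 48.8/5.9 = 8.2712
(1−p)/p = 8.2712/2 = 4.1356  ⇒  p = 1/(1 + 4.1356) = 0.1947
Lz-26: 19.47%, Lz-28: 80.53%.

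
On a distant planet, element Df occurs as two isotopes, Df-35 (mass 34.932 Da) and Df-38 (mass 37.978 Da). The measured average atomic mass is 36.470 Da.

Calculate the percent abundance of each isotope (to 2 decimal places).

With x = fraction of Df-35 (so Df-38 is 1 − x):
34.932·x + 37.978·(1 − x) = 36.470
(34.932 − 37.978)·x = 36.470 − 37.978
x = -1.508 / -3.046 = 0.49508 → 49.51% Df-35, 50.49% Df-38.

Df-35: 49.51%, Df-38: 50.49%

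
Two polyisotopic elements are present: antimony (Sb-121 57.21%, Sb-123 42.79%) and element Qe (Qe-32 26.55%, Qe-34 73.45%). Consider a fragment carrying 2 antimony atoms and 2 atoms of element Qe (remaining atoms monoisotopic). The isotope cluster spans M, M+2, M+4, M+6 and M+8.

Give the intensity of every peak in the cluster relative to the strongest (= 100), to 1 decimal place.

6.1 : 42.6 : 100.0 : 88.2 : 26.0

Antimony pattern (n=2): 0.32729841 : 0.48960318 : 0.18309841
Element Qe pattern (n=2): 0.07049025 : 0.3900195 : 0.53949025
Convolve the two distributions (both contribute in 2-u steps):
  M: 0.32729841×0.07049025 = 0.023071
  M+2: 0.32729841×0.3900195 + 0.48960318×0.07049025 = 0.162165
  M+4: 0.32729841×0.53949025 + 0.48960318×0.3900195 + 0.18309841×0.07049025 = 0.380436
  M+6: 0.48960318×0.53949025 + 0.18309841×0.3900195 = 0.335548
  M+8: 0.18309841×0.53949025 = 0.098780
Scale to base peak (0.380436) = 100: 6.1 : 42.6 : 100.0 : 88.2 : 26.0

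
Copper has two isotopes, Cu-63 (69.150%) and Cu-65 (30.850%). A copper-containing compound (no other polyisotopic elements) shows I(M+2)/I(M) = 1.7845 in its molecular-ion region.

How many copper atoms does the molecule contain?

The M+2/M ratio from n Cu atoms is n · q/p = n · 0.30850/0.69150.
n = 1.7845 × 0.69150/0.30850 = 4.00 ≈ 4

4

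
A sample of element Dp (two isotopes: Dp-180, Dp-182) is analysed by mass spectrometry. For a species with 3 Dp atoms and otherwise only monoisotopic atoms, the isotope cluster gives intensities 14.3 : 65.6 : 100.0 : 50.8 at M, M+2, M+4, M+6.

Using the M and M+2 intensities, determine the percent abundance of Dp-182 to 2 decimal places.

Let p = fractional abundance of Dp-180. I(M+2)/I(M) = [C(3,1)·p^2·(1−p)] / p^3 = 3·(1−p)/p = 65.6/14.3 = 4.5874
(1−p)/p = 4.5874/3 = 1.5291  ⇒  p = 1/(1 + 1.5291) = 0.3954
Dp-180: 39.54%, Dp-182: 60.46%.

60.46%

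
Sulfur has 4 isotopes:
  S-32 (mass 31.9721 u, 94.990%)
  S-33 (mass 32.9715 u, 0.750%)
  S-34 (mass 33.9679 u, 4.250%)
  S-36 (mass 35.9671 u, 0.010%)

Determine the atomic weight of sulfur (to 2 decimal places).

Weight each isotope mass by its fractional abundance: 0.94990 × 31.9721 + 0.00750 × 32.9715 + 0.04250 × 33.9679 + 0.00010 × 35.9671
= 30.37030 + 0.24729 + 1.44364 + 0.00360 = 32.06483 u

32.06 u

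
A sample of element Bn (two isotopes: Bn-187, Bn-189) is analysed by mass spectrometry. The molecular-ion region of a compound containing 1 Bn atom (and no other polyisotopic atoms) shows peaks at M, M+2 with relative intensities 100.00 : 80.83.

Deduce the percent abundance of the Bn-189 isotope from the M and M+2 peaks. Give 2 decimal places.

44.70%

If p is the fraction of Bn that is Bn-187, then I(M+2)/I(M) = [C(1,1)·p^0·(1−p)] / p^1 = 1·(1−p)/p = 80.83/100.00 = 0.8083
(1−p)/p = 0.8083/1 = 0.8083  ⇒  p = 1/(1 + 0.8083) = 0.5530
Bn-187: 55.30%, Bn-189: 44.70%.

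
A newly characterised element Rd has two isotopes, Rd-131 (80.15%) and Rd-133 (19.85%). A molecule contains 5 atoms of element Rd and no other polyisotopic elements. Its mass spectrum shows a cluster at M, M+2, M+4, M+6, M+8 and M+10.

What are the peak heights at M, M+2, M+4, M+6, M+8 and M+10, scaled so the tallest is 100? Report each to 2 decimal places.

80.76 : 100.00 : 49.53 : 12.27 : 1.52 : 0.08

Each Rd atom is independently Rd-131 (p = 0.8015) or Rd-133 (q = 0.1985); the cluster is the binomial expansion (p + q)^5.
P(M) = 0.8015^5 = 0.330764
P(M+2) = 5 × 0.8015^4 × 0.1985^1 = 0.409586
P(M+4) = 10 × 0.8015^3 × 0.1985^2 = 0.202876
P(M+6) = 10 × 0.8015^2 × 0.1985^3 = 0.050245
P(M+8) = 5 × 0.8015^1 × 0.1985^4 = 0.006222
P(M+10) = 0.1985^5 = 0.000308
The M+2 peak is largest (0.409586); scaling to 100 gives 80.76 : 100.00 : 49.53 : 12.27 : 1.52 : 0.08.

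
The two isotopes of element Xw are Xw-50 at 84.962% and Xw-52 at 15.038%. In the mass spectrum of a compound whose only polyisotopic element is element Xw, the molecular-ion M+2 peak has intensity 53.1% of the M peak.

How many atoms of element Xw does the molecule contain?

3

The M+2/M ratio from n Xw atoms is n · q/p = n · 0.15038/0.84962.
n = 0.531 × 0.84962/0.15038 = 3.00 ≈ 3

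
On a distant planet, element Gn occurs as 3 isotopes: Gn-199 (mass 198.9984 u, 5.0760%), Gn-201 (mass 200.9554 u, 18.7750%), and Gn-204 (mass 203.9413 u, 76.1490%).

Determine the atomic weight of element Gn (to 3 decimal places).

Ar = Σ fᵢ·mᵢ = 0.050760 × 198.9984 + 0.187750 × 200.9554 + 0.761490 × 203.9413
= 10.10116 + 37.72938 + 155.29926 = 203.12980 u

203.130 u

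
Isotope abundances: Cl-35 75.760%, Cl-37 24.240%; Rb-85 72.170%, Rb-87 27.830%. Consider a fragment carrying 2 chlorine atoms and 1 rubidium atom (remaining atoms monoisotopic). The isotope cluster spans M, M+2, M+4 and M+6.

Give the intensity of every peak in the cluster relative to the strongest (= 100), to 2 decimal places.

Chlorine pattern (n=2): 0.57395776 : 0.36728448 : 0.05875776
Rubidium pattern (n=1): 0.7217 : 0.2783
Convolve the two distributions (both contribute in 2-u steps):
  M: 0.57395776×0.7217 = 0.414225
  M+2: 0.57395776×0.2783 + 0.36728448×0.7217 = 0.424802
  M+4: 0.36728448×0.2783 + 0.05875776×0.7217 = 0.144621
  M+6: 0.05875776×0.2783 = 0.016352
Scale to base peak (0.424802) = 100: 97.51 : 100.00 : 34.04 : 3.85

97.51 : 100.00 : 34.04 : 3.85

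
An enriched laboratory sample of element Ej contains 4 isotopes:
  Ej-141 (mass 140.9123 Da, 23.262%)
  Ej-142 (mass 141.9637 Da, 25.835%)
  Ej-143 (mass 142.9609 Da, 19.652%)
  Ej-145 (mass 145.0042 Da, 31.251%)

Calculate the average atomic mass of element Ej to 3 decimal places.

142.865 Da

The abundance-weighted mean is 0.23262 × 140.9123 + 0.25835 × 141.9637 + 0.19652 × 142.9609 + 0.31251 × 145.0042
= 32.77902 + 36.67632 + 28.09468 + 45.31526 = 142.86528 Da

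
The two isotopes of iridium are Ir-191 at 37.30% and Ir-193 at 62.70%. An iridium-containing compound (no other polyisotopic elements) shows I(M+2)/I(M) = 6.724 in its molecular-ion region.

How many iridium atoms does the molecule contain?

4

For n independent Ir atoms, I(M+2)/I(M) = n · (abundance Ir-193) / (abundance Ir-191) = n · 0.6270/0.3730.
n = 6.724 × 0.3730/0.6270 = 4.00 ≈ 4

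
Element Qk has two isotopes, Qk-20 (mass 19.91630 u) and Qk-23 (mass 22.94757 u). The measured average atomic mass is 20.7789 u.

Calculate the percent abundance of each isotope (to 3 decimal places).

Qk-20: 71.543%, Qk-23: 28.457%

Let x be the fractional abundance of Qk-20; then Qk-23 has abundance 1 − x.
19.91630·x + 22.94757·(1 − x) = 20.7789
(19.91630 − 22.94757)·x = 20.7789 − 22.94757
x = -2.16867 / -3.03127 = 0.71543 → 71.543% Qk-20, 28.457% Qk-23.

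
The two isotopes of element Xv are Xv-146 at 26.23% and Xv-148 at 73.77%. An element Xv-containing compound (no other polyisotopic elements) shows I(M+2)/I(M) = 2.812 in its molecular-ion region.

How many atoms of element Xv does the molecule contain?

1

With n Xv atoms, P(M+2)/P(M) = C(n,1)·p^(n−1)q / p^n = n·q/p = n · 0.7377/0.2623.
n = 2.812 × 0.2623/0.7377 = 1.00 ≈ 1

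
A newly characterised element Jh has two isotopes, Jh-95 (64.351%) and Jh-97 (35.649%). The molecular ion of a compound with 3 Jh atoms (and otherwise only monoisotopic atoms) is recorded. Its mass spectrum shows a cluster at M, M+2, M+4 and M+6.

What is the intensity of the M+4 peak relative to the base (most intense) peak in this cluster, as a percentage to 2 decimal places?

Term probabilities: M 0.2665, M+2 0.4429, M+4 0.2453, M+6 0.0453. Base peak = M+2.
P(M+2) = C(3,1) × 0.64351^2 × 0.35649^1 = 3 × 0.41410512 × 0.35649 = 0.442873 (base)
P(M+4) = C(3,2) × 0.64351^1 × 0.35649^2 = 3 × 0.64351 × 0.12708512 = 0.245342
Relative intensity = 0.245342 / 0.442873 × 100 = 55.40

55.40%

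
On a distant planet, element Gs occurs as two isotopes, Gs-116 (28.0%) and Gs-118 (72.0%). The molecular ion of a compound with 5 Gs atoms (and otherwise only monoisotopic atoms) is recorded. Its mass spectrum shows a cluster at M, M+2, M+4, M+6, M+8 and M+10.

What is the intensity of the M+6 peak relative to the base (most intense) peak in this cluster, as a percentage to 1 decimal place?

Term probabilities: M 0.0017, M+2 0.0221, M+4 0.1138, M+6 0.2926, M+8 0.3762, M+10 0.1935. Base peak = M+8.
P(M+8) = C(5,4) × 0.280^1 × 0.720^4 = 5 × 0.2800 × 0.26873856 = 0.376234 (base)
P(M+6) = C(5,3) × 0.280^2 × 0.720^3 = 10 × 0.0784 × 0.373248 = 0.292626
Relative intensity = 0.292626 / 0.376234 × 100 = 77.8

77.8%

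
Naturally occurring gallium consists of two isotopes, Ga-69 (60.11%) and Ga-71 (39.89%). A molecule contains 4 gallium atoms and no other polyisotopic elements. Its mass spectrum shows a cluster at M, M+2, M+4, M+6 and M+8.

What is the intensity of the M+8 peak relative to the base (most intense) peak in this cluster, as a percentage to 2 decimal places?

Term probabilities: M 0.1306, M+2 0.3465, M+4 0.3450, M+6 0.1526, M+8 0.0253. Base peak = M+2.
P(M+2) = C(4,1) × 0.6011^3 × 0.3989^1 = 4 × 0.21719018 × 0.3989 = 0.346549 (base)
P(M+8) = C(4,4) × 0.6011^0 × 0.3989^4 = 1 × 1.0000 × 0.02531956 = 0.025320
Relative intensity = 0.025320 / 0.346549 × 100 = 7.31

7.31%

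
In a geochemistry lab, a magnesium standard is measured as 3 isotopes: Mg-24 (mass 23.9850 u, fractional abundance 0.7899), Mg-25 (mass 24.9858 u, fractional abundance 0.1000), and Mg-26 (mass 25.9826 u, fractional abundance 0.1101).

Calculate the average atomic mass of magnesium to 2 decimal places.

Average mass = Σ (abundance × isotope mass) = 0.7899 × 23.9850 + 0.1000 × 24.9858 + 0.1101 × 25.9826
= 18.94575 + 2.49858 + 2.86068 = 24.30501 u

24.31 u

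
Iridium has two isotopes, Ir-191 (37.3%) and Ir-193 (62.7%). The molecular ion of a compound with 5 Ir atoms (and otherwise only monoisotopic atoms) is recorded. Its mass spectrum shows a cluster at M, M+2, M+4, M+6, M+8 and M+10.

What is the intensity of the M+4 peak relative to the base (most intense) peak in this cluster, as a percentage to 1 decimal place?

59.5%

Term probabilities: M 0.0072, M+2 0.0607, M+4 0.2040, M+6 0.3429, M+8 0.2882, M+10 0.0969. Base peak = M+6.
P(M+6) = C(5,3) × 0.373^2 × 0.627^3 = 10 × 0.139129 × 0.24649188 = 0.342942 (base)
P(M+4) = C(5,2) × 0.373^3 × 0.627^2 = 10 × 0.05189512 × 0.393129 = 0.204015
Relative intensity = 0.204015 / 0.342942 × 100 = 59.5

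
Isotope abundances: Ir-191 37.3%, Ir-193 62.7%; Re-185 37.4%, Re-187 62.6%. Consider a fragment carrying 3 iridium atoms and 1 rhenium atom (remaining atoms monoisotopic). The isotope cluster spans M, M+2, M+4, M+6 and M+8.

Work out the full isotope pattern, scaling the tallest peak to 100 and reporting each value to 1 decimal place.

Iridium pattern (n=3): 0.05189512 : 0.26170165 : 0.43991135 : 0.24649188
Rhenium pattern (n=1): 0.3740 : 0.6260
Convolve the two distributions (both contribute in 2-u steps):
  M: 0.05189512×0.3740 = 0.019409
  M+2: 0.05189512×0.6260 + 0.26170165×0.3740 = 0.130363
  M+4: 0.26170165×0.6260 + 0.43991135×0.3740 = 0.328352
  M+6: 0.43991135×0.6260 + 0.24649188×0.3740 = 0.367572
  M+8: 0.24649188×0.6260 = 0.154304
Scale to base peak (0.367572) = 100: 5.3 : 35.5 : 89.3 : 100.0 : 42.0

5.3 : 35.5 : 89.3 : 100.0 : 42.0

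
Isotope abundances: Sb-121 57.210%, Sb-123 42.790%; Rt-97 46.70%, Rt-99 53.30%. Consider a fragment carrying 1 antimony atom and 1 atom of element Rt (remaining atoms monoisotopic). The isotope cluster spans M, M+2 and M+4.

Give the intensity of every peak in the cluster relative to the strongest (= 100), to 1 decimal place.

Antimony pattern (n=1): 0.5721 : 0.4279
Element Rt pattern (n=1): 0.4670 : 0.5330
Convolve the two distributions (both contribute in 2-u steps):
  M: 0.5721×0.4670 = 0.267171
  M+2: 0.5721×0.5330 + 0.4279×0.4670 = 0.504759
  M+4: 0.4279×0.5330 = 0.228071
Scale to base peak (0.504759) = 100: 52.9 : 100.0 : 45.2

52.9 : 100.0 : 45.2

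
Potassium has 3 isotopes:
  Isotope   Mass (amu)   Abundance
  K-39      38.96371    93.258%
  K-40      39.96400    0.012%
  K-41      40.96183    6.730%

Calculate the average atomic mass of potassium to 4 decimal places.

The abundance-weighted mean is 0.93258 × 38.96371 + 0.00012 × 39.96400 + 0.06730 × 40.96183
= 36.336777 + 0.004796 + 2.756731 = 39.098304 amu

39.0983 amu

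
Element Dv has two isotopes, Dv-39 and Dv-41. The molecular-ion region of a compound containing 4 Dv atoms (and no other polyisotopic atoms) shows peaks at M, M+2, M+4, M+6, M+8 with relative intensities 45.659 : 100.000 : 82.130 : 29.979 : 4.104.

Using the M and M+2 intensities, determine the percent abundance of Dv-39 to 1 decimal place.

Let p = fractional abundance of Dv-39. I(M+2)/I(M) = [C(4,1)·p^3·(1−p)] / p^4 = 4·(1−p)/p = 100.000/45.659 = 2.1901
(1−p)/p = 2.1901/4 = 0.5475  ⇒  p = 1/(1 + 0.5475) = 0.6462
Dv-39: 64.6%, Dv-41: 35.4%.

64.6%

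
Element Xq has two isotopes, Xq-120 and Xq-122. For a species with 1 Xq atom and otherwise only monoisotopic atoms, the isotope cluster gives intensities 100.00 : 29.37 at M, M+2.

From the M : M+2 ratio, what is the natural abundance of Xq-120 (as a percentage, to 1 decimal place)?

If p is the fraction of Xq that is Xq-120, then I(M+2)/I(M) = [C(1,1)·p^0·(1−p)] / p^1 = 1·(1−p)/p = 29.37/100.00 = 0.2937
(1−p)/p = 0.2937/1 = 0.2937  ⇒  p = 1/(1 + 0.2937) = 0.7730
Xq-120: 77.3%, Xq-122: 22.7%.

77.3%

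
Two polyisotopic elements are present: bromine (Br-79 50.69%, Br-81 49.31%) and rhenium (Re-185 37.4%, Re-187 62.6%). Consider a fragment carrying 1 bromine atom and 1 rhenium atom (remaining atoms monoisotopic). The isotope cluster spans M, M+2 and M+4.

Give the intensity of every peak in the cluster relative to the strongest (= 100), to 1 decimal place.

37.8 : 100.0 : 61.5

Bromine pattern (n=1): 0.5069 : 0.4931
Rhenium pattern (n=1): 0.3740 : 0.6260
Convolve the two distributions (both contribute in 2-u steps):
  M: 0.5069×0.3740 = 0.189581
  M+2: 0.5069×0.6260 + 0.4931×0.3740 = 0.501739
  M+4: 0.4931×0.6260 = 0.308681
Scale to base peak (0.501739) = 100: 37.8 : 100.0 : 61.5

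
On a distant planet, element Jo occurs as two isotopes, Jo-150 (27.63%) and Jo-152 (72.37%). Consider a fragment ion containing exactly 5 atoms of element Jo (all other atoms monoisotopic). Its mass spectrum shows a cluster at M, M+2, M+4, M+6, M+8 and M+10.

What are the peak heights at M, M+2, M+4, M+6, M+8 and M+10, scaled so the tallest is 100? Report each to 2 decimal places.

The 5 Jo atoms are independent, so intensities follow the terms of (0.2763 + 0.7237)^5.
P(M) = 0.2763^5 = 0.001610
P(M+2) = 5 × 0.2763^4 × 0.7237^1 = 0.021089
P(M+4) = 10 × 0.2763^3 × 0.7237^2 = 0.110474
P(M+6) = 10 × 0.2763^2 × 0.7237^3 = 0.289359
P(M+8) = 5 × 0.2763^1 × 0.7237^4 = 0.378953
P(M+10) = 0.7237^5 = 0.198515
The M+8 peak is largest (0.378953); scaling to 100 gives 0.42 : 5.57 : 29.15 : 76.36 : 100.00 : 52.39.

0.42 : 5.57 : 29.15 : 76.36 : 100.00 : 52.39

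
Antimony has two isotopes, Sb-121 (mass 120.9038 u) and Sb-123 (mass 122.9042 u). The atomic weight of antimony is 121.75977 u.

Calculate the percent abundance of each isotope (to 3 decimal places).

Writing the weighted mean with unknown fraction x of Sb-121:
120.9038·x + 122.9042·(1 − x) = 121.75977
(120.9038 − 122.9042)·x = 121.75977 − 122.9042
x = -1.14443 / -2.0004 = 0.57210 → 57.210% Sb-121, 42.790% Sb-123.

Sb-121: 57.210%, Sb-123: 42.790%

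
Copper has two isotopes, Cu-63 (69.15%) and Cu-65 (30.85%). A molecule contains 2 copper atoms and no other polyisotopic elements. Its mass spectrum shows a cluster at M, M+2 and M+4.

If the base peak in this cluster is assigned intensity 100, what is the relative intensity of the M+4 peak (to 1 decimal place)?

19.9

Binomial terms of (0.6915 + 0.3085)^2: M 0.4782, M+2 0.4267, M+4 0.0952 → M is the base peak.
P(M) = C(2,0) × 0.6915^2 × 0.3085^0 = 1 × 0.47817225 × 1.0000 = 0.478172 (base)
P(M+4) = C(2,2) × 0.6915^0 × 0.3085^2 = 1 × 1.0000 × 0.09517225 = 0.095172
Relative intensity = 0.095172 / 0.478172 × 100 = 19.9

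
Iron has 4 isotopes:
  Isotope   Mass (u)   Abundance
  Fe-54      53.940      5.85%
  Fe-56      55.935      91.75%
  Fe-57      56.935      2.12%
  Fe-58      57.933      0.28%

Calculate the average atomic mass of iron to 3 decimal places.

The abundance-weighted mean is 0.0585 × 53.940 + 0.9175 × 55.935 + 0.0212 × 56.935 + 0.0028 × 57.933
= 3.1555 + 51.3204 + 1.2070 + 0.1622 = 55.8451 u

55.845 u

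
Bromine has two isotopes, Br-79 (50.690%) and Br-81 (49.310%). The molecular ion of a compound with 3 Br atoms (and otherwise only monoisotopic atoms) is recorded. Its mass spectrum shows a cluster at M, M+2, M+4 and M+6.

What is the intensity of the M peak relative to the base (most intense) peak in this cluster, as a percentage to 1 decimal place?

Binomial terms of (0.50690 + 0.49310)^3: M 0.1302, M+2 0.3801, M+4 0.3698, M+6 0.1199 → M+2 is the base peak.
P(M+2) = C(3,1) × 0.50690^2 × 0.49310^1 = 3 × 0.25694761 × 0.4931 = 0.380103 (base)
P(M) = C(3,0) × 0.50690^3 × 0.49310^0 = 1 × 0.13024674 × 1.0000 = 0.130247
Relative intensity = 0.130247 / 0.380103 × 100 = 34.3

34.3%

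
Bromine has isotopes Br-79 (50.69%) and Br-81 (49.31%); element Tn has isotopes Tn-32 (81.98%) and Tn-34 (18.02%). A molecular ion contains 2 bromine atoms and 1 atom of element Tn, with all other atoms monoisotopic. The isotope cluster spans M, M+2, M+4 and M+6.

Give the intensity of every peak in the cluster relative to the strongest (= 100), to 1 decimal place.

Bromine pattern (n=2): 0.25694761 : 0.49990478 : 0.24314761
Element Tn pattern (n=1): 0.8198 : 0.1802
Convolve the two distributions (both contribute in 2-u steps):
  M: 0.25694761×0.8198 = 0.210646
  M+2: 0.25694761×0.1802 + 0.49990478×0.8198 = 0.456124
  M+4: 0.49990478×0.1802 + 0.24314761×0.8198 = 0.289415
  M+6: 0.24314761×0.1802 = 0.043815
Scale to base peak (0.456124) = 100: 46.2 : 100.0 : 63.5 : 9.6

46.2 : 100.0 : 63.5 : 9.6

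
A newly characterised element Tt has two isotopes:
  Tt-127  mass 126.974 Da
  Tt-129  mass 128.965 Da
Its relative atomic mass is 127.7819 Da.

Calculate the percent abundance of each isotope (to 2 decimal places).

Tt-127: 59.42%, Tt-129: 40.58%

Writing the weighted mean with unknown fraction x of Tt-127:
126.974·x + 128.965·(1 − x) = 127.7819
(126.974 − 128.965)·x = 127.7819 − 128.965
x = -1.1831 / -1.991 = 0.59422 → 59.42% Tt-127, 40.58% Tt-129.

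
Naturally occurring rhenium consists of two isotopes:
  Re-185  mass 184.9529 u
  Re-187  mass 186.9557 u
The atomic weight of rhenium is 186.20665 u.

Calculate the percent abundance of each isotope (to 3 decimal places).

With x = fraction of Re-185 (so Re-187 is 1 − x):
184.9529·x + 186.9557·(1 − x) = 186.20665
(184.9529 − 186.9557)·x = 186.20665 − 186.9557
x = -0.74905 / -2.0028 = 0.37400 → 37.400% Re-185, 62.600% Re-187.

Re-185: 37.400%, Re-187: 62.600%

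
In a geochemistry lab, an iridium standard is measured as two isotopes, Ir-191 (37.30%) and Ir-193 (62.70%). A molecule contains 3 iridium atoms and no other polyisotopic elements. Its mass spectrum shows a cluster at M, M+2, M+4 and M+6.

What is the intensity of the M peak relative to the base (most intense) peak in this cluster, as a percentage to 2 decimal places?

(0.3730 + 0.6270)^3 gives M 0.0519, M+2 0.2617, M+4 0.4399, M+6 0.2465; the largest is M+4.
P(M+4) = C(3,2) × 0.3730^1 × 0.6270^2 = 3 × 0.3730 × 0.393129 = 0.439911 (base)
P(M) = C(3,0) × 0.3730^3 × 0.6270^0 = 1 × 0.05189512 × 1.0000 = 0.051895
Relative intensity = 0.051895 / 0.439911 × 100 = 11.80

11.80%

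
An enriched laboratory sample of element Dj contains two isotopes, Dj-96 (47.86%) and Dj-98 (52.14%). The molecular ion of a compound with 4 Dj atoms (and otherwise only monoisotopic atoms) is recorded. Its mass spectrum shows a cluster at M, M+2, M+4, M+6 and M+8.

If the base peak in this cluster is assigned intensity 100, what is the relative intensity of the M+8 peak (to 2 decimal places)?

(0.4786 + 0.5214)^4 gives M 0.0525, M+2 0.2286, M+4 0.3736, M+6 0.2714, M+8 0.0739; the largest is M+4.
P(M+4) = C(4,2) × 0.4786^2 × 0.5214^2 = 6 × 0.22905796 × 0.27185796 = 0.373627 (base)
P(M+8) = C(4,4) × 0.4786^0 × 0.5214^4 = 1 × 1.0000 × 0.07390675 = 0.073907
Relative intensity = 0.073907 / 0.373627 × 100 = 19.78

19.78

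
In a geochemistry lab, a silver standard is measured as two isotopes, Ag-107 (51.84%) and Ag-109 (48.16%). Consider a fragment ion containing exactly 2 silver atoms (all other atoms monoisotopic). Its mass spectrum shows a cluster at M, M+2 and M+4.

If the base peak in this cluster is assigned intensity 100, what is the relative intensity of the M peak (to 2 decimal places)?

Term probabilities: M 0.2687, M+2 0.4993, M+4 0.2319. Base peak = M+2.
P(M+2) = C(2,1) × 0.5184^1 × 0.4816^1 = 2 × 0.5184 × 0.4816 = 0.499323 (base)
P(M) = C(2,0) × 0.5184^2 × 0.4816^0 = 1 × 0.26873856 × 1.0000 = 0.268739
Relative intensity = 0.268739 / 0.499323 × 100 = 53.82

53.82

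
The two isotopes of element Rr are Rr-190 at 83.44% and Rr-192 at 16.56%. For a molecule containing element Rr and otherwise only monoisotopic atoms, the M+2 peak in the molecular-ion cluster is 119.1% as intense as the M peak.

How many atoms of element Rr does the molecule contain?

For n independent Rr atoms, I(M+2)/I(M) = n · (abundance Rr-192) / (abundance Rr-190) = n · 0.1656/0.8344.
n = 1.191 × 0.8344/0.1656 = 6.00 ≈ 6

6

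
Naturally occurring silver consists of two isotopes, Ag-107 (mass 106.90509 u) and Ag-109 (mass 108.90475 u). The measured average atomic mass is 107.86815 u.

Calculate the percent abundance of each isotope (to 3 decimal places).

Ag-107: 51.839%, Ag-109: 48.161%

With x = fraction of Ag-107 (so Ag-109 is 1 − x):
106.90509·x + 108.90475·(1 − x) = 107.86815
(106.90509 − 108.90475)·x = 107.86815 − 108.90475
x = -1.03660 / -1.99966 = 0.51839 → 51.839% Ag-107, 48.161% Ag-109.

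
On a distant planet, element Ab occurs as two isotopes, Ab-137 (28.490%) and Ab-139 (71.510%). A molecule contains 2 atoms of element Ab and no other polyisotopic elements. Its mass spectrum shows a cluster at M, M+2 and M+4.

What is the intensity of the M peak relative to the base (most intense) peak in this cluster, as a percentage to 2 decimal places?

Term probabilities: M 0.0812, M+2 0.4075, M+4 0.5114. Base peak = M+4.
P(M+4) = C(2,2) × 0.28490^0 × 0.71510^2 = 1 × 1.0000 × 0.51136801 = 0.511368 (base)
P(M) = C(2,0) × 0.28490^2 × 0.71510^0 = 1 × 0.08116801 × 1.0000 = 0.081168
Relative intensity = 0.081168 / 0.511368 × 100 = 15.87

15.87%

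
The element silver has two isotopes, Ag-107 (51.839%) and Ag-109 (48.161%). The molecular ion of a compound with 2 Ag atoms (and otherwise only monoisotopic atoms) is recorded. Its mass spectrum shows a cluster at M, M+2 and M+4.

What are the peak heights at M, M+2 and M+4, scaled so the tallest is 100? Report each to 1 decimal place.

53.8 : 100.0 : 46.5

Expanding (0.51839 + 0.48161)^2:
P(M) = 0.51839^2 = 0.268728
P(M+2) = 2 × 0.51839^1 × 0.48161^1 = 0.499324
P(M+4) = 0.48161^2 = 0.231948
The M+2 peak is largest (0.499324); scaling to 100 gives 53.8 : 100.0 : 46.5.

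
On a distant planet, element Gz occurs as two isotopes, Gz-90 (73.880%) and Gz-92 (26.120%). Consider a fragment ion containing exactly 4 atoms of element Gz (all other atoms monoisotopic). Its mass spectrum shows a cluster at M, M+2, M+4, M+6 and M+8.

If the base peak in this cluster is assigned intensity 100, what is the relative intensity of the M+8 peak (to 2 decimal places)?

Binomial terms of (0.73880 + 0.26120)^4: M 0.2979, M+2 0.4213, M+4 0.2234, M+6 0.0527, M+8 0.0047 → M+2 is the base peak.
P(M+2) = C(4,1) × 0.73880^3 × 0.26120^1 = 4 × 0.40325584 × 0.2612 = 0.421322 (base)
P(M+8) = C(4,4) × 0.73880^0 × 0.26120^4 = 1 × 1.0000 × 0.00465471 = 0.004655
Relative intensity = 0.004655 / 0.421322 × 100 = 1.10

1.10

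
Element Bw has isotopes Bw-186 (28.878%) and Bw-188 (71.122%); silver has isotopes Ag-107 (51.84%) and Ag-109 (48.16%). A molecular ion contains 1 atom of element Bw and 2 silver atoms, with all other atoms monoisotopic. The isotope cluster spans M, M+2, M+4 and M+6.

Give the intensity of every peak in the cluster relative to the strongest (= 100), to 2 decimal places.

Element Bw pattern (n=1): 0.28878 : 0.71122
Silver pattern (n=2): 0.26873856 : 0.49932288 : 0.23193856
Convolve the two distributions (both contribute in 2-u steps):
  M: 0.28878×0.26873856 = 0.077606
  M+2: 0.28878×0.49932288 + 0.71122×0.26873856 = 0.335327
  M+4: 0.28878×0.23193856 + 0.71122×0.49932288 = 0.422108
  M+6: 0.71122×0.23193856 = 0.164959
Scale to base peak (0.422108) = 100: 18.39 : 79.44 : 100.00 : 39.08

18.39 : 79.44 : 100.00 : 39.08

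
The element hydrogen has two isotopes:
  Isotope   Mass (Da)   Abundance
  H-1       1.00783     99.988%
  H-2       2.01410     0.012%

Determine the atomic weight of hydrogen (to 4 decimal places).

Weight each isotope mass by its fractional abundance: 0.99988 × 1.00783 + 0.00012 × 2.01410
= 1.007709 + 0.000242 = 1.007951 Da

1.0080 Da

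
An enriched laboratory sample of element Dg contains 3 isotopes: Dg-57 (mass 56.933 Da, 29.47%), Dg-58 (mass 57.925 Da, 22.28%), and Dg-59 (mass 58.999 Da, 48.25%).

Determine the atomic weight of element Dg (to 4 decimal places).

Weight each isotope mass by its fractional abundance: 0.2947 × 56.933 + 0.2228 × 57.925 + 0.4825 × 58.999
= 16.77816 + 12.90569 + 28.46702 = 58.15087 Da

58.1509 Da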